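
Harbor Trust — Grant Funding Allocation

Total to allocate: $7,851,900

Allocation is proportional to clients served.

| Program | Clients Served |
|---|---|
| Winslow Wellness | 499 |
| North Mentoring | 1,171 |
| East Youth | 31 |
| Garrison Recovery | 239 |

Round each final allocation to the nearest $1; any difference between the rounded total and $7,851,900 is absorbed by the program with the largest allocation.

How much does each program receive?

Winslow Wellness: $2,019,638; North Mentoring: $4,739,471; East Youth: $125,469; Garrison Recovery: $967,322

Total clients served = 1,940.
Pro-rata amounts: Winslow Wellness 499/1,940 × $7,851,900 = 2,019,638.20; North Mentoring 1,171/1,940 × $7,851,900 = 4,739,471.60; East Youth 31/1,940 × $7,851,900 = 125,468.51; Garrison Recovery 239/1,940 × $7,851,900 = 967,321.70.
After rounding ($1): Winslow Wellness $2,019,638; North Mentoring $4,739,472; East Youth $125,469; Garrison Recovery $967,322. Sum = $7,851,901.
Difference $7,851,900 − $7,851,901 = −$1 applied to largest allocation (North Mentoring): North Mentoring becomes $4,739,471.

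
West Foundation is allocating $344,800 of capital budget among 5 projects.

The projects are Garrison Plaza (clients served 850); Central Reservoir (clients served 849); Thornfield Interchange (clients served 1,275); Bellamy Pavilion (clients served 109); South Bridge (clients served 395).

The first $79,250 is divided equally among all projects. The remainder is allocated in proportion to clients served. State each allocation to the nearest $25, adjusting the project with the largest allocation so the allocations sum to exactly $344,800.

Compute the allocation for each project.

$79,250 shared equally gives $15,850 per project.
Remainder $265,550 by clients served (total 3,478): Garrison Plaza 64,898.65 → $64,900; Central Reservoir 64,822.30 → $64,825; Thornfield Interchange 97,347.97 → $97,350; Bellamy Pavilion 8,322.30 → $8,325; South Bridge 30,158.78 → $30,150.
Totals: Garrison Plaza $15,850 + $64,900 = $80,750; Central Reservoir $15,850 + $64,825 = $80,675; Thornfield Interchange $15,850 + $97,350 = $113,200; Bellamy Pavilion $15,850 + $8,325 = $24,175; South Bridge $15,850 + $30,150 = $46,000.

Garrison Plaza: $80,750 | Central Reservoir: $80,675 | Thornfield Interchange: $113,200 | Bellamy Pavilion: $24,175 | South Bridge: $46,000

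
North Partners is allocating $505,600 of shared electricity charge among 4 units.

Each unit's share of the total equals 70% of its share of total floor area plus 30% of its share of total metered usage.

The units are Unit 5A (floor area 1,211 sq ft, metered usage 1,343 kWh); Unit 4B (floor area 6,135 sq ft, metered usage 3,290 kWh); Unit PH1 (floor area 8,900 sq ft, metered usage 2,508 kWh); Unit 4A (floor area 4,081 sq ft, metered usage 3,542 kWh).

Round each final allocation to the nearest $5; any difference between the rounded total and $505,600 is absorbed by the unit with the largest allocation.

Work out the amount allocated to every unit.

Unit 5A: $40,155; Unit 4B: $153,530; Unit PH1: $190,570; Unit 4A: $121,345

Floor area total 20,327; metered usage total 10,683.
Combined weights (70% floor area + 30% metered usage): Unit 5A 0.0794; Unit 4B 0.3037; Unit PH1 0.3769; Unit 4A 0.2400.
Raw shares: Unit 5A 40,153.38; Unit 4B 153,530.75; Unit PH1 190,570.02; Unit 4A 121,345.85.
After rounding ($5): Unit 5A $40,155; Unit 4B $153,530; Unit PH1 $190,570; Unit 4A $121,345. Sum = $505,600.
Rounded total matches; no reconciliation needed.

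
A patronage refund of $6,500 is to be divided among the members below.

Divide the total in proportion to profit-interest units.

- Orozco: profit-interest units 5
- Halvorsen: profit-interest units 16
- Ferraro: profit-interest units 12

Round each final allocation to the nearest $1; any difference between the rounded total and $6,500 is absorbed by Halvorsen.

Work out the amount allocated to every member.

Orozco: $985 · Halvorsen: $3,151 · Ferraro: $2,364

Combined profit-interest units = 33.
Pro-rata amounts: Orozco 5/33 × $6,500 = 984.85; Halvorsen 16/33 × $6,500 = 3,151.52; Ferraro 12/33 × $6,500 = 2,363.64.
After rounding ($1): Orozco $985; Halvorsen $3,152; Ferraro $2,364. Sum = $6,501.
Difference $6,500 − $6,501 = −$1 applied to Halvorsen: Halvorsen becomes $3,151.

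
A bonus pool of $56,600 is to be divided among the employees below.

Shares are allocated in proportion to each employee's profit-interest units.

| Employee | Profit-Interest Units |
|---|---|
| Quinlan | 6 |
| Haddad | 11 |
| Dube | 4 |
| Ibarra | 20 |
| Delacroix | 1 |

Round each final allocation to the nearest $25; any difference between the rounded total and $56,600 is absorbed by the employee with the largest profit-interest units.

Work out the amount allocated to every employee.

Total profit-interest units = 6 + 11 + 4 + 20 + 1 = 42.
Proportional shares: Quinlan 8,085.71; Haddad 14,823.81; Dube 5,390.48; Ibarra 26,952.38; Delacroix 1,347.62.
At nearest $25: Quinlan $8,075; Haddad $14,825; Dube $5,400; Ibarra $26,950; Delacroix $1,350. Sum = $56,600.
No rounding difference to absorb.

Quinlan: $8,075 | Haddad: $14,825 | Dube: $5,400 | Ibarra: $26,950 | Delacroix: $1,350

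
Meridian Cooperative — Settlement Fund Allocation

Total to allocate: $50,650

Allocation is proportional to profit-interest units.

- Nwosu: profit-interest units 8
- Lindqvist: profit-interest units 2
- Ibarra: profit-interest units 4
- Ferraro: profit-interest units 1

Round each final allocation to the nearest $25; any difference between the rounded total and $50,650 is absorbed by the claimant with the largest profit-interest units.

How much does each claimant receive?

Nwosu: $27,025 · Lindqvist: $6,750 · Ibarra: $13,500 · Ferraro: $3,375

Combined profit-interest units = 8 + 2 + 4 + 1 = 15.
Proportional shares: Nwosu 27,013.33; Lindqvist 6,753.33; Ibarra 13,506.67; Ferraro 3,376.67.
At nearest $25: Nwosu $27,025; Lindqvist $6,750; Ibarra $13,500; Ferraro $3,375. Sum = $50,650.
No rounding difference to absorb.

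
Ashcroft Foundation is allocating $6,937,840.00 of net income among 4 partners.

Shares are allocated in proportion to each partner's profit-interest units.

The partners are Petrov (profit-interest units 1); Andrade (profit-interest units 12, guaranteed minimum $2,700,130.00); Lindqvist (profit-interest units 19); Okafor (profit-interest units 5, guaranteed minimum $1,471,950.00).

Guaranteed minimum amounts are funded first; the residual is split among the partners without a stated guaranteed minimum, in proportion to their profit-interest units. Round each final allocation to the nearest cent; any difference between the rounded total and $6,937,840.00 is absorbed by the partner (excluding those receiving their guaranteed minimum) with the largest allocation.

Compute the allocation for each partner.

Guaranteed amounts: Andrade $2,700,130.00; Okafor $1,471,950.00. Residual $2,765,760.00.
Residual split over remaining profit-interest units 20: Petrov 138,288.0000 → $138,288.00; Lindqvist 2,627,472.0000 → $2,627,472.00.

Petrov: $138,288.00 | Andrade: $2,700,130.00 | Lindqvist: $2,627,472.00 | Okafor: $1,471,950.00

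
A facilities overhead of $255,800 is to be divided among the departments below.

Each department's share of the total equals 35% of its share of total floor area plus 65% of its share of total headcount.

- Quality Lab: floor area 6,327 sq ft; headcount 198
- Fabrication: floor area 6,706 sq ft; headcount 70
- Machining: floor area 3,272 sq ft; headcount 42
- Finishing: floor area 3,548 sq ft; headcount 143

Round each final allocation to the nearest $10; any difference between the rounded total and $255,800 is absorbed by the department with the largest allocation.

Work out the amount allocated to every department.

Floor area total 19,853; headcount total 453.
Blended shares (35% floor area + 65% headcount): Quality Lab 0.3956; Fabrication 0.2187; Machining 0.1179; Finishing 0.2677.
Proportional shares: Quality Lab 101,206.83; Fabrication 55,934.62; Machining 30,171.32; Finishing 68,487.22.
At nearest $10: Quality Lab $101,210; Fabrication $55,930; Machining $30,170; Finishing $68,490. Sum = $255,800.
No rounding difference to absorb.

Quality Lab: $101,210 · Fabrication: $55,930 · Machining: $30,170 · Finishing: $68,490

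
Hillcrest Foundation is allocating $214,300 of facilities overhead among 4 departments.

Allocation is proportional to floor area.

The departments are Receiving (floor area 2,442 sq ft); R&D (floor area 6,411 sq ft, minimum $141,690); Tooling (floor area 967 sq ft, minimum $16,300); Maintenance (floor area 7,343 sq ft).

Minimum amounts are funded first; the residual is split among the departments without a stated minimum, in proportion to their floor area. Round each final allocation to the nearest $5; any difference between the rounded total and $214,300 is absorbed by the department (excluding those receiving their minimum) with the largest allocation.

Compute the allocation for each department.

Receiving: $14,055 | R&D: $141,690 | Tooling: $16,300 | Maintenance: $42,255

Fund the minimums — R&D $141,690; Tooling $16,300. Remaining pool $56,310.
Remaining pool split over remaining floor area 9,785: Receiving 14,053.04 → $14,055; Maintenance 42,256.96 → $42,255.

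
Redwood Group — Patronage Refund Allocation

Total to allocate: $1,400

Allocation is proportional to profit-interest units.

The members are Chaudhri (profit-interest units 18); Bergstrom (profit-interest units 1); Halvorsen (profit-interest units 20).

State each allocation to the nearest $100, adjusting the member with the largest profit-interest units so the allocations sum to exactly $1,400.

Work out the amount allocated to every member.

Total profit-interest units = 18 + 1 + 20 = 39.
Pro-rata amounts: Chaudhri 646.15; Bergstrom 35.90; Halvorsen 717.95.
At nearest $100: Chaudhri $600; Bergstrom $0; Halvorsen $700. Sum = $1,300.
Difference $1,400 − $1,300 = +$100 applied to largest profit-interest units (Halvorsen): Halvorsen becomes $800.

Chaudhri: $600; Bergstrom: $0; Halvorsen: $800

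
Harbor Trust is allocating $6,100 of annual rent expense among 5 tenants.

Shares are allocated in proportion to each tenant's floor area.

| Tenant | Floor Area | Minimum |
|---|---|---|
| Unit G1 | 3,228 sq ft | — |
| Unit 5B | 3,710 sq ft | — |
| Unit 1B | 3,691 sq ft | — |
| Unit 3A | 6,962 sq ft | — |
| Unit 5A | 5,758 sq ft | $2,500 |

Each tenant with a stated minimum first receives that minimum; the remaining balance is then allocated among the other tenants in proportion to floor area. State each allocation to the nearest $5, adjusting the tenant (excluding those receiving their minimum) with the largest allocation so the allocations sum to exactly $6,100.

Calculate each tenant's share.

Fund the minimums — Unit 5A $2,500. Balance $3,600.
Balance split over remaining floor area 17,591: Unit G1 660.61 → $660; Unit 5B 759.25 → $760; Unit 1B 755.36 → $755; Unit 3A 1,424.77 → $1,425.

Unit G1: $660 · Unit 5B: $760 · Unit 1B: $755 · Unit 3A: $1,425 · Unit 5A: $2,500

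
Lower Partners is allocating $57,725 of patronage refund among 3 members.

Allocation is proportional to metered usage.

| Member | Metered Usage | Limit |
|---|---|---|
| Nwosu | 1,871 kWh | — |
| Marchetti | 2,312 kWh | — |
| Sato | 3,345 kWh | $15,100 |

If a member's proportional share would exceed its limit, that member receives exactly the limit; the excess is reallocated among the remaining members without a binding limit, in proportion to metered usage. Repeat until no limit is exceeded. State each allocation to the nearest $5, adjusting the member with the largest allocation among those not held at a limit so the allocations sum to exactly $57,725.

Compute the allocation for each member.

Sum of metered usage: 7,528.
Unconstrained shares: Nwosu 14,346.90; Marchetti 17,728.51; Sato 25,649.59.
Capped: Sato ($15,100); balance $42,625 reallocated over remaining metered usage 4,183.
Remaining shares: Nwosu 19,065.59 → $19,065; Marchetti 23,559.41 → $23,560.

Nwosu: $19,065 · Marchetti: $23,560 · Sato: $15,100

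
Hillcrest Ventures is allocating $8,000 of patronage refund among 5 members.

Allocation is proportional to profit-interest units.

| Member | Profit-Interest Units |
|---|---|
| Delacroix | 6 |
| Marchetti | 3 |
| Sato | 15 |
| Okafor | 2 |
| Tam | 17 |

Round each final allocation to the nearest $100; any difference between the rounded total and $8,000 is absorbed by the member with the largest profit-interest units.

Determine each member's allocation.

Delacroix: $1,100; Marchetti: $600; Sato: $2,800; Okafor: $400; Tam: $3,100

Profit-interest units total: 43.
Unrounded shares: Delacroix 6/43 × $8,000 = 1,116.28; Marchetti 3/43 × $8,000 = 558.14; Sato 15/43 × $8,000 = 2,790.70; Okafor 2/43 × $8,000 = 372.09; Tam 17/43 × $8,000 = 3,162.79.
After rounding ($100): Delacroix $1,100; Marchetti $600; Sato $2,800; Okafor $400; Tam $3,200. Sum = $8,100.
Difference $8,000 − $8,100 = −$100 applied to largest profit-interest units (Tam): Tam becomes $3,100.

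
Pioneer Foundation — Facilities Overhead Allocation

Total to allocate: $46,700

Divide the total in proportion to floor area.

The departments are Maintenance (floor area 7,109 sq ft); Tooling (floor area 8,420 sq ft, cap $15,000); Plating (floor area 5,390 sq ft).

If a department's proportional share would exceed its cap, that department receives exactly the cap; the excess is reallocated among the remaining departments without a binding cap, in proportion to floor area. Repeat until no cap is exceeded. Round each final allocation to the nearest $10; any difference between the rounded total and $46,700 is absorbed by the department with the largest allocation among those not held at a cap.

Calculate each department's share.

Maintenance: $18,030; Tooling: $15,000; Plating: $13,670

Floor area total: 20,919.
Proportional shares (ignoring caps): Maintenance 15,870.28; Tooling 18,796.98; Plating 12,032.75.
Capped: Tooling ($15,000); balance $31,700 reallocated over remaining floor area 12,499.
Shares after redistribution: Maintenance 18,029.87 → $18,030; Plating 13,670.13 → $13,670.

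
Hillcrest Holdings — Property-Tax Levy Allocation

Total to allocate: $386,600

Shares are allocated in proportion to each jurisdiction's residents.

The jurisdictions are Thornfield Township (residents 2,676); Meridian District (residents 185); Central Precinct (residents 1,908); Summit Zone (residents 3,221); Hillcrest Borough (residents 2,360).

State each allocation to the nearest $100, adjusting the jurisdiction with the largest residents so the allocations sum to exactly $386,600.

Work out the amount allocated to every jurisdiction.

Thornfield Township: $100,000; Meridian District: $6,900; Central Precinct: $71,300; Summit Zone: $120,200; Hillcrest Borough: $88,200

Residents total: 10,350.
Raw shares: Thornfield Township 2,676/10,350 × $386,600 = 99,955.71; Meridian District 185/10,350 × $386,600 = 6,910.24; Central Precinct 1,908/10,350 × $386,600 = 71,268.87; Summit Zone 3,221/10,350 × $386,600 = 120,312.91; Hillcrest Borough 2,360/10,350 × $386,600 = 88,152.27.
Rounded to nearest $100: Thornfield Township $100,000; Meridian District $6,900; Central Precinct $71,300; Summit Zone $120,300; Hillcrest Borough $88,200. Sum = $386,700.
Difference $386,600 − $386,700 = −$100 applied to largest residents (Summit Zone): Summit Zone becomes $120,200.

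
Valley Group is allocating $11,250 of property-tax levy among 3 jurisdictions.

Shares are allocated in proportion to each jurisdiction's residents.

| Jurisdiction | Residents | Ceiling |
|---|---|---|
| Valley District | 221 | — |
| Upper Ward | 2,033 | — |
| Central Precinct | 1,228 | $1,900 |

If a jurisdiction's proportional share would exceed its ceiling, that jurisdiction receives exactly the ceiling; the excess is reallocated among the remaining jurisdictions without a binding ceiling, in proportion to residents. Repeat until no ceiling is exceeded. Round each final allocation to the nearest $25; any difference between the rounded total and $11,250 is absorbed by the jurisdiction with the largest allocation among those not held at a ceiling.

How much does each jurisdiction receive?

Valley District: $925; Upper Ward: $8,425; Central Precinct: $1,900

Sum of residents: 3,482.
Proportional shares (ignoring caps): Valley District 714.03; Upper Ward 6,568.42; Central Precinct 3,967.55.
Cap binds for Central Precinct ($1,900); remaining pool $9,350 reallocated over remaining residents 2,254.
Redistributed shares: Valley District 916.75 → $925; Upper Ward 8,433.25 → $8,425.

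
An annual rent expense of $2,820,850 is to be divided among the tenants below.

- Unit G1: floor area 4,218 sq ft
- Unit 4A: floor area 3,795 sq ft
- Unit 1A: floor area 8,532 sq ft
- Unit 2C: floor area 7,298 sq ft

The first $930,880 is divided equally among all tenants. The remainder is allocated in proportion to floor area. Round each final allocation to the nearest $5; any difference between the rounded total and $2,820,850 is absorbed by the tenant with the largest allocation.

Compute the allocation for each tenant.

Unit G1: $567,070 | Unit 4A: $533,540 | Unit 1A: $909,025 | Unit 2C: $811,215

First tranche $930,880 split equally: $232,720 each.
Remainder $1,889,970 by floor area (total 23,843): Unit G1 334,349.43 → $334,350; Unit 4A 300,819.37 → $300,820; Unit 1A 676,308.52 → $676,310; Unit 2C 578,492.68 → $578,495.
Rounding difference −$5 on remainder applied to Unit 1A.
Totals: Unit G1 $232,720 + $334,350 = $567,070; Unit 4A $232,720 + $300,820 = $533,540; Unit 1A $232,720 + $676,305 = $909,025; Unit 2C $232,720 + $578,495 = $811,215.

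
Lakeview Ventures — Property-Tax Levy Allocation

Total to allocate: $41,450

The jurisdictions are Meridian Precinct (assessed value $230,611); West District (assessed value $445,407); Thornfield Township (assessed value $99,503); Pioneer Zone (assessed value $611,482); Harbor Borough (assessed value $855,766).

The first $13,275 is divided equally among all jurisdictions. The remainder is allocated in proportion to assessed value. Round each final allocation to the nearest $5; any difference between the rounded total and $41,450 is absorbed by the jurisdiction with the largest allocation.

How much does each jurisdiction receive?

Meridian Precinct: $5,550; West District: $8,250; Thornfield Township: $3,905; Pioneer Zone: $10,335; Harbor Borough: $13,410

Equal tier: $13,275 ÷ 5 = $2,655 apiece.
Remainder $28,175 by assessed value (total 2,242,769): Meridian Precinct 2,897.07 → $2,895; West District 5,595.47 → $5,595; Thornfield Township 1,250.02 → $1,250; Pioneer Zone 7,681.80 → $7,680; Harbor Borough 10,750.64 → $10,750.
Rounding difference +$5 on remainder applied to Harbor Borough.
Totals: Meridian Precinct $2,655 + $2,895 = $5,550; West District $2,655 + $5,595 = $8,250; Thornfield Township $2,655 + $1,250 = $3,905; Pioneer Zone $2,655 + $7,680 = $10,335; Harbor Borough $2,655 + $10,755 = $13,410.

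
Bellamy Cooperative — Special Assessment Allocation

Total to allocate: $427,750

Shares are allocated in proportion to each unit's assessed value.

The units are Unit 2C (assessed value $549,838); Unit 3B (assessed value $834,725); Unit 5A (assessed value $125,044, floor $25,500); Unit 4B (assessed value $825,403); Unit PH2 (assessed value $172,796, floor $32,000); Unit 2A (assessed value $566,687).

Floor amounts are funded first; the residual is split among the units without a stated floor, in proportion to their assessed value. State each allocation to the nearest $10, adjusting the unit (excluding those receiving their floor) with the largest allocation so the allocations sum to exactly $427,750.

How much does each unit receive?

Unit 2C: $73,320; Unit 3B: $111,310; Unit 5A: $25,500; Unit 4B: $110,060; Unit PH2: $32,000; Unit 2A: $75,560

Fund the minimums — Unit 5A $25,500; Unit PH2 $32,000. Residual $370,250.
Residual split over remaining assessed value 2,776,653: Unit 2C 73,317.59 → $73,320; Unit 3B 111,305.57 → $111,310; Unit 4B 110,062.53 → $110,060; Unit 2A 75,564.31 → $75,560.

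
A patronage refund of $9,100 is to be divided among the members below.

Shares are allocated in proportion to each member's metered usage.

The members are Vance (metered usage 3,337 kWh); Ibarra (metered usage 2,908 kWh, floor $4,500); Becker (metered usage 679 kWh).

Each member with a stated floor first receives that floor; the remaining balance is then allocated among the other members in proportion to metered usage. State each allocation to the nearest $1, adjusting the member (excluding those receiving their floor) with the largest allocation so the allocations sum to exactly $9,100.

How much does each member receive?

Vance: $3,822; Ibarra: $4,500; Becker: $778

Fund the minimums — Ibarra $4,500. Balance $4,600.
Balance split over remaining metered usage 4,016: Vance 3,822.26 → $3,822; Becker 777.74 → $778.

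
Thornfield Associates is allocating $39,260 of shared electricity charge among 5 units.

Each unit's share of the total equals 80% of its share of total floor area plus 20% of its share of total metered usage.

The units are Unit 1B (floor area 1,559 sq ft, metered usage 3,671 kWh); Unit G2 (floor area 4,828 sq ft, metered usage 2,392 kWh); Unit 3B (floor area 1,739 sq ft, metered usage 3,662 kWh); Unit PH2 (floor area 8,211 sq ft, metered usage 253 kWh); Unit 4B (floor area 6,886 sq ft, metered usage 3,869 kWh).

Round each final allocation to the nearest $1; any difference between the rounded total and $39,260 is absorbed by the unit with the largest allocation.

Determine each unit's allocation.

Floor area total 23,223; metered usage total 13,847.
Blended shares (80% floor area + 20% metered usage): Unit 1B 0.1067; Unit G2 0.2009; Unit 3B 0.1128; Unit PH2 0.2865; Unit 4B 0.2931.
Proportional shares: Unit 1B 4,190.13; Unit G2 7,886.03; Unit 3B 4,428.47; Unit PH2 11,248.45; Unit 4B 11,506.92.
Rounded to nearest $1: Unit 1B $4,190; Unit G2 $7,886; Unit 3B $4,428; Unit PH2 $11,248; Unit 4B $11,507. Sum = $39,259.
Difference $39,260 − $39,259 = +$1 applied to largest allocation (Unit 4B): Unit 4B becomes $11,508.

Unit 1B: $4,190 | Unit G2: $7,886 | Unit 3B: $4,428 | Unit PH2: $11,248 | Unit 4B: $11,508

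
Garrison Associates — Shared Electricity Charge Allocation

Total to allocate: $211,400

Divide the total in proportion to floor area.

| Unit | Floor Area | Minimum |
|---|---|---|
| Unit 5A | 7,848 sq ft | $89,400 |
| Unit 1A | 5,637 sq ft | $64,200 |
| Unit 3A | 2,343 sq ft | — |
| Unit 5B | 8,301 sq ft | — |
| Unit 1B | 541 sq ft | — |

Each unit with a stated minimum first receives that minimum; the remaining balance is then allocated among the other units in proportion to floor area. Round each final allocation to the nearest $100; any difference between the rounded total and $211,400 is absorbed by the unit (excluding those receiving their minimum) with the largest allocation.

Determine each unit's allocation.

Minimums first: Unit 5A $89,400; Unit 1A $64,200. Residual $57,800.
Residual split over remaining floor area 11,185: Unit 3A 12,107.77 → $12,100; Unit 5B 42,896.54 → $42,900; Unit 1B 2,795.69 → $2,800.

Unit 5A: $89,400 | Unit 1A: $64,200 | Unit 3A: $12,100 | Unit 5B: $42,900 | Unit 1B: $2,800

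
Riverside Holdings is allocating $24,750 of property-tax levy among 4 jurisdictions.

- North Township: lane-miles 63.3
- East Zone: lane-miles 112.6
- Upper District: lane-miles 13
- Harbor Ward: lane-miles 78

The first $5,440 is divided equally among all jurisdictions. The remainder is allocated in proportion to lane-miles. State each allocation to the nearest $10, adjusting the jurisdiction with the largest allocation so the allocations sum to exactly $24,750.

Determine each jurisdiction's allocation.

First tranche $5,440 split equally: $1,360 each.
Remainder $19,310 by lane-miles (total 266.9): North Township 4,579.70 → $4,580; East Zone 8,146.52 → $8,150; Upper District 940.54 → $940; Harbor Ward 5,643.24 → $5,640.
Totals: North Township $1,360 + $4,580 = $5,940; East Zone $1,360 + $8,150 = $9,510; Upper District $1,360 + $940 = $2,300; Harbor Ward $1,360 + $5,640 = $7,000.

North Township: $5,940; East Zone: $9,510; Upper District: $2,300; Harbor Ward: $7,000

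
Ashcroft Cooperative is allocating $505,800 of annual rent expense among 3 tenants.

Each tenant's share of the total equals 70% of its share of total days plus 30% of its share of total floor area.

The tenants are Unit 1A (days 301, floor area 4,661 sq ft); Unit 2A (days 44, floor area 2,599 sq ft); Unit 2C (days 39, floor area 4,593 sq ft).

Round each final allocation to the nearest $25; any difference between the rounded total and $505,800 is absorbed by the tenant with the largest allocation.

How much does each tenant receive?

Days total 384; floor area total 11,853.
Composite weights (70% days + 30% floor area): Unit 1A 0.6667; Unit 2A 0.1460; Unit 2C 0.1873.
Unrounded shares: Unit 1A 337,200.70; Unit 2A 73,841.31; Unit 2C 94,757.99.
After rounding ($25): Unit 1A $337,200; Unit 2A $73,850; Unit 2C $94,750. Sum = $505,800.
No rounding difference to absorb.

Unit 1A: $337,200 | Unit 2A: $73,850 | Unit 2C: $94,750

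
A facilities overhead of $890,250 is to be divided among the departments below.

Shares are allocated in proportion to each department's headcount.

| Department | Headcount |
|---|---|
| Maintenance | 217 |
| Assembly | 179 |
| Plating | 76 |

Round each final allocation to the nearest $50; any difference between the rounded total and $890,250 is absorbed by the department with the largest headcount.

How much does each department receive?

Headcount total: 217 + 179 + 76 = 472.
Raw shares: Maintenance 409,288.67; Assembly 337,616.00; Plating 143,345.34.
At nearest $50: Maintenance $409,300; Assembly $337,600; Plating $143,350. Sum = $890,250.
Sum already equals the total — no adjustment.

Maintenance: $409,300 · Assembly: $337,600 · Plating: $143,350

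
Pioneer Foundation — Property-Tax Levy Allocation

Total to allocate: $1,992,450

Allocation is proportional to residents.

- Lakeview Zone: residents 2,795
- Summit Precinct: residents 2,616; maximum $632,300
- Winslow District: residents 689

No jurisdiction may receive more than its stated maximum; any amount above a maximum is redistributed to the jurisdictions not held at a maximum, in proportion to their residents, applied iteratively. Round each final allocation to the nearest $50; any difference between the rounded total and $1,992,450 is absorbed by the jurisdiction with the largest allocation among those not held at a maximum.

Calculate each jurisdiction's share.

Lakeview Zone: $1,091,150 | Summit Precinct: $632,300 | Winslow District: $269,000

Combined residents = 6,100.
Pro-rata shares before constraints: Lakeview Zone 912,934.06; Summit Precinct 854,467.08; Winslow District 225,048.86.
Held at cap: Summit Precinct ($632,300); balance $1,360,150 reallocated over remaining residents 3,484.
Redistributed shares: Lakeview Zone 1,091,165.11 → $1,091,150; Winslow District 268,984.89 → $269,000.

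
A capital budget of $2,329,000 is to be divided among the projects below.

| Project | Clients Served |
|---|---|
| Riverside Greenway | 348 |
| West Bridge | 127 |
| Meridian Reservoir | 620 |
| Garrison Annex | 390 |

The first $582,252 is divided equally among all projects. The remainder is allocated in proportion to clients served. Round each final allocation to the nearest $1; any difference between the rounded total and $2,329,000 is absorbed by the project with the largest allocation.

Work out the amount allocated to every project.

First tranche $582,252 split equally: $145,563 each.
Remainder $1,746,748 by clients served (total 1,485): Riverside Greenway 409,338.93 → $409,339; West Bridge 149,385.18 → $149,385; Meridian Reservoir 729,281.99 → $729,282; Garrison Annex 458,741.90 → $458,742.
Totals: Riverside Greenway $145,563 + $409,339 = $554,902; West Bridge $145,563 + $149,385 = $294,948; Meridian Reservoir $145,563 + $729,282 = $874,845; Garrison Annex $145,563 + $458,742 = $604,305.

Riverside Greenway: $554,902; West Bridge: $294,948; Meridian Reservoir: $874,845; Garrison Annex: $604,305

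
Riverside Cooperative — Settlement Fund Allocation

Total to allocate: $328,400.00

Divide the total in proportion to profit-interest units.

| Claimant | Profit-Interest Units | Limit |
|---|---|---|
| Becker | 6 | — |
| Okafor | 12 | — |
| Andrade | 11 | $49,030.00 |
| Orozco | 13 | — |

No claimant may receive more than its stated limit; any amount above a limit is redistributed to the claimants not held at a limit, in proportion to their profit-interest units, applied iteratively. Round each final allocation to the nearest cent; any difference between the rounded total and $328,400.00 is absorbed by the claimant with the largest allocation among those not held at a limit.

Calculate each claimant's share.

Becker: $54,071.61 · Okafor: $108,143.23 · Andrade: $49,030.00 · Orozco: $117,155.16

Combined profit-interest units = 42.
Pro-rata shares before constraints: Becker 46,914.2857; Okafor 93,828.5714; Andrade 86,009.5238; Orozco 101,647.6190.
Capped: Andrade ($49,030.00); residual $279,370.00 reallocated over remaining profit-interest units 31.
Remaining shares: Becker 54,071.6129 → $54,071.61; Okafor 108,143.2258 → $108,143.23; Orozco 117,155.1613 → $117,155.16.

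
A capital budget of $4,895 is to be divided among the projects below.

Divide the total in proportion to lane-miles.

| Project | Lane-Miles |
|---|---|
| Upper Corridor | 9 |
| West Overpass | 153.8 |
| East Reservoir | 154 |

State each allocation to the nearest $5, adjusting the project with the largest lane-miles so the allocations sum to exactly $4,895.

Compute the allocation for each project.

Upper Corridor: $140 | West Overpass: $2,375 | East Reservoir: $2,380

Combined lane-miles = 9 + 153.8 + 154 = 316.8.
Pro-rata amounts: Upper Corridor 139.06; West Overpass 2,376.42; East Reservoir 2,379.51.
Rounded to nearest $5: Upper Corridor $140; West Overpass $2,375; East Reservoir $2,380. Sum = $4,895.
Sum already equals the total — no adjustment.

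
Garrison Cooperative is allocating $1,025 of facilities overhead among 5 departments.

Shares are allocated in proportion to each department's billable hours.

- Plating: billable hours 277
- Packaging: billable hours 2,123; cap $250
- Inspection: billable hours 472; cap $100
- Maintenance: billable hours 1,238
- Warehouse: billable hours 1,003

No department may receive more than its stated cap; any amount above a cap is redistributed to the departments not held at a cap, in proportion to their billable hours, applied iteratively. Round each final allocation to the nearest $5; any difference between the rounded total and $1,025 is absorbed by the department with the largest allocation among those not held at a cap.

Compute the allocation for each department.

Total billable hours = 5,113.
Unconstrained shares: Plating 55.53; Packaging 425.60; Inspection 94.62; Maintenance 248.18; Warehouse 201.07.
Cap binds for Packaging ($250); remaining pool $775 reallocated over remaining billable hours 2,990.
Cap binds for Inspection ($100); remaining pool $675 reallocated over remaining billable hours 2,518.
Redistributed shares: Plating 74.26 → $75; Maintenance 331.87 → $330; Warehouse 268.87 → $270.

Plating: $75 | Packaging: $250 | Inspection: $100 | Maintenance: $330 | Warehouse: $270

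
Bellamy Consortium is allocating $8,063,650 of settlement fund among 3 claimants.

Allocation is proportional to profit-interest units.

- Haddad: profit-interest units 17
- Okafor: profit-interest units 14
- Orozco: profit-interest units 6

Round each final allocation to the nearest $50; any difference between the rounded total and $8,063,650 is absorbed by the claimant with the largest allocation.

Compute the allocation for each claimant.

Total profit-interest units = 37.
Raw shares: Haddad 17/37 × $8,063,650 = 3,704,920.27; Okafor 14/37 × $8,063,650 = 3,051,110.81; Orozco 6/37 × $8,063,650 = 1,307,618.92.
Rounded to nearest $50: Haddad $3,704,900; Okafor $3,051,100; Orozco $1,307,600. Sum = $8,063,600.
Difference $8,063,650 − $8,063,600 = +$50 applied to largest allocation (Haddad): Haddad becomes $3,704,950.

Haddad: $3,704,950; Okafor: $3,051,100; Orozco: $1,307,600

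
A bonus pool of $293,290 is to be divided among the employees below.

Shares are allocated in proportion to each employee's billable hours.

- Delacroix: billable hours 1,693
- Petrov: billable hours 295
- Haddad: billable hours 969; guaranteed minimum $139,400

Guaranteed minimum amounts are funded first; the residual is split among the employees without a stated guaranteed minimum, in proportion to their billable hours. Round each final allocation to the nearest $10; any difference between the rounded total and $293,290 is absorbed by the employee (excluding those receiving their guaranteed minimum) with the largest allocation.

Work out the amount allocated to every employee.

Fund the minimums — Haddad $139,400. Residual $153,890.
Residual split over remaining billable hours 1,988: Delacroix 131,054.21 → $131,050; Petrov 22,835.79 → $22,840.

Delacroix: $131,050; Petrov: $22,840; Haddad: $139,400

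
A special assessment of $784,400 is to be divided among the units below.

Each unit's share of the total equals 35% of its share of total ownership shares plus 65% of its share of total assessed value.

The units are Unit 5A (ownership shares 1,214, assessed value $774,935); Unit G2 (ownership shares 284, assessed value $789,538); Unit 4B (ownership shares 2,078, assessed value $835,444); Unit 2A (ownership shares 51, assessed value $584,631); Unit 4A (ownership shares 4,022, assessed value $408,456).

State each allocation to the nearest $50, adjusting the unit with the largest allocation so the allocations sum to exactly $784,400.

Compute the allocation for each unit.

Unit 5A: $160,000; Unit G2: $128,850; Unit 4B: $200,100; Unit 2A: $89,700; Unit 4A: $205,750

Ownership shares total 7,649; assessed value total 3,393,004.
Composite weights (35% ownership shares + 65% assessed value): Unit 5A 0.2040; Unit G2 0.1642; Unit 4B 0.2551; Unit 2A 0.1143; Unit 4A 0.2623.
Proportional shares: Unit 5A 160,021.17; Unit G2 128,835.72; Unit 4B 200,124.66; Unit 2A 89,681.85; Unit 4A 205,736.60.
Rounded to nearest $50: Unit 5A $160,000; Unit G2 $128,850; Unit 4B $200,100; Unit 2A $89,700; Unit 4A $205,750. Sum = $784,400.
Sum already equals the total — no adjustment.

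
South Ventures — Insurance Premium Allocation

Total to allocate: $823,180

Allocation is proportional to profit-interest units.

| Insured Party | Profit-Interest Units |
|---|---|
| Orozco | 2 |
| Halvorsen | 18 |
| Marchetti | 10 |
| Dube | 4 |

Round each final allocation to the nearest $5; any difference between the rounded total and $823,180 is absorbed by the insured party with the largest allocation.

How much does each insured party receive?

Combined profit-interest units = 34.
Proportional shares: Orozco 2/34 × $823,180 = 48,422.35; Halvorsen 18/34 × $823,180 = 435,801.18; Marchetti 10/34 × $823,180 = 242,111.76; Dube 4/34 × $823,180 = 96,844.71.
After rounding ($5): Orozco $48,420; Halvorsen $435,800; Marchetti $242,110; Dube $96,845. Sum = $823,175.
Difference $823,180 − $823,175 = +$5 applied to largest allocation (Halvorsen): Halvorsen becomes $435,805.

Orozco: $48,420; Halvorsen: $435,805; Marchetti: $242,110; Dube: $96,845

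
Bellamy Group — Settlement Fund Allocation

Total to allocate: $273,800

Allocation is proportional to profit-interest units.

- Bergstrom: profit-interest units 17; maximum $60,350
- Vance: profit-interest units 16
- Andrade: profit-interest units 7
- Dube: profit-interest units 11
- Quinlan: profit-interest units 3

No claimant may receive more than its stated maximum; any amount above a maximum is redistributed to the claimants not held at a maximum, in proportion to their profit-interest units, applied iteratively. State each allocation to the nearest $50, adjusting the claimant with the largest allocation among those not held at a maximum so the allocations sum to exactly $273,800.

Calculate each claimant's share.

Bergstrom: $60,350 | Vance: $92,300 | Andrade: $40,400 | Dube: $63,450 | Quinlan: $17,300

Total profit-interest units = 54.
Proportional shares (ignoring caps): Bergstrom 86,196.30; Vance 81,125.93; Andrade 35,492.59; Dube 55,774.07; Quinlan 15,211.11.
Capped: Bergstrom ($60,350); remaining pool $213,450 reallocated over remaining profit-interest units 37.
Shares after redistribution: Vance 92,302.70 → $92,300; Andrade 40,382.43 → $40,400; Dube 63,458.11 → $63,450; Quinlan 17,306.76 → $17,300.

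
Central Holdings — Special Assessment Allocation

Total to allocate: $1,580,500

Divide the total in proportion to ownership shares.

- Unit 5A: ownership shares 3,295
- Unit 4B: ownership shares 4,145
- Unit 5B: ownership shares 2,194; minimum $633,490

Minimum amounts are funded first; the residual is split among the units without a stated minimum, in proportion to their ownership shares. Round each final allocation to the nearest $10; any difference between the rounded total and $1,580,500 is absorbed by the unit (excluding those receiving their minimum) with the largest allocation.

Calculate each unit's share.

Guaranteed amounts: Unit 5B $633,490. Residual $947,010.
Residual split over remaining ownership shares 7,440: Unit 5A 419,408.33 → $419,410; Unit 4B 527,601.67 → $527,600.

Unit 5A: $419,410 · Unit 4B: $527,600 · Unit 5B: $633,490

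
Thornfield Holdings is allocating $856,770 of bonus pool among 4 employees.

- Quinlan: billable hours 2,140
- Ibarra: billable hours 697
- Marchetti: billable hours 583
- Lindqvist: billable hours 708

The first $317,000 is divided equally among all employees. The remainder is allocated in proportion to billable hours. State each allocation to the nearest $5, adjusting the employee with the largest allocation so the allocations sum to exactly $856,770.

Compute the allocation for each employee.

Quinlan: $359,075 | Ibarra: $170,390 | Marchetti: $155,480 | Lindqvist: $171,825

First tranche $317,000 split equally: $79,250 each.
Remainder $539,770 by billable hours (total 4,128): Quinlan 279,822.63 → $279,825; Ibarra 91,138.49 → $91,140; Marchetti 76,232.05 → $76,230; Lindqvist 92,576.83 → $92,575.
Totals: Quinlan $79,250 + $279,825 = $359,075; Ibarra $79,250 + $91,140 = $170,390; Marchetti $79,250 + $76,230 = $155,480; Lindqvist $79,250 + $92,575 = $171,825.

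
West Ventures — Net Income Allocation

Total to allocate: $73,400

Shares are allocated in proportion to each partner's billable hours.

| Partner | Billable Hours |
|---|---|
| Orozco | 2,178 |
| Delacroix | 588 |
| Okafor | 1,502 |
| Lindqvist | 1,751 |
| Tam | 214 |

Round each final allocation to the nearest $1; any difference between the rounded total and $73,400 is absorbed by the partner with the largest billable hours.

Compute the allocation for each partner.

Sum of billable hours: 2,178 + 588 + 1,502 + 1,751 + 214 = 6,233.
Pro-rata amounts: Orozco 25,648.20; Delacroix 6,924.31; Okafor 17,687.60; Lindqvist 20,619.83; Tam 2,520.07.
After rounding ($1): Orozco $25,648; Delacroix $6,924; Okafor $17,688; Lindqvist $20,620; Tam $2,520. Sum = $73,400.
Sum already equals the total — no adjustment.

Orozco: $25,648 | Delacroix: $6,924 | Okafor: $17,688 | Lindqvist: $20,620 | Tam: $2,520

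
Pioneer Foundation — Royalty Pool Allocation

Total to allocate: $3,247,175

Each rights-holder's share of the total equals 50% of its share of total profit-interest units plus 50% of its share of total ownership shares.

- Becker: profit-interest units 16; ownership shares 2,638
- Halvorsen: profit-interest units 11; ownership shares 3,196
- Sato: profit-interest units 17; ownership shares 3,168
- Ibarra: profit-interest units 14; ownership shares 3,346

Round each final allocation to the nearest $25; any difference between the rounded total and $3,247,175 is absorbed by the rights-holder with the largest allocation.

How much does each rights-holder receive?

Totals — profit-interest units 58, ownership shares 12,348.
Combined weights (50% profit-interest units + 50% ownership shares): Becker 0.2447; Halvorsen 0.2242; Sato 0.2748; Ibarra 0.2562.
Unrounded shares: Becker 794,745.93; Halvorsen 728,150.60; Sato 892,426.33; Ibarra 831,852.15.
Rounded to nearest $25: Becker $794,750; Halvorsen $728,150; Sato $892,425; Ibarra $831,850. Sum = $3,247,175.
Rounded total matches; no reconciliation needed.

Becker: $794,750 · Halvorsen: $728,150 · Sato: $892,425 · Ibarra: $831,850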